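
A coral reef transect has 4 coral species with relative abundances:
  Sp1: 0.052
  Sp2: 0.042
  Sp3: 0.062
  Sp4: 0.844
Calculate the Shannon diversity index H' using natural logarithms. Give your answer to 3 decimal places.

0.602

Each pᵢ ln pᵢ term (working shown to 5 dp, full precision carried): 0.052×(-2.95651)=-0.15374, 0.042×(-3.17009)=-0.13314, 0.062×(-2.78062)=-0.17240, 0.844×(-0.16960)=-0.14314.
Sum = -0.60243, so H' = 0.602.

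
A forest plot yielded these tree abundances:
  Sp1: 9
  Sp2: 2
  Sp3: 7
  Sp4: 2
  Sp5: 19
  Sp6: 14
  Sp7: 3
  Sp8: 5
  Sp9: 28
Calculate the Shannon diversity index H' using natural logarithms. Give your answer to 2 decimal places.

Total N = 9+2+7+2+19+14+3+5+28 = 89, so the proportions are 0.1011, 0.0225, 0.0787, 0.0225, 0.2135, 0.1573, 0.0337, 0.0562, 0.3146 (working shown to 4 dp, full precision carried).
Each pᵢ ln pᵢ term: 0.1011×(-2.2914)=-0.2317, 0.0225×(-3.7955)=-0.0853, 0.0787×(-2.5427)=-0.2000, 0.0225×(-3.7955)=-0.0853, 0.2135×(-1.5442)=-0.3297, 0.1573×(-1.8496)=-0.2909, 0.0337×(-3.3900)=-0.1143, 0.0562×(-2.8792)=-0.1618, 0.3146×(-1.1564)=-0.3638.
Sum = -1.8627, so H' = 1.86.

1.86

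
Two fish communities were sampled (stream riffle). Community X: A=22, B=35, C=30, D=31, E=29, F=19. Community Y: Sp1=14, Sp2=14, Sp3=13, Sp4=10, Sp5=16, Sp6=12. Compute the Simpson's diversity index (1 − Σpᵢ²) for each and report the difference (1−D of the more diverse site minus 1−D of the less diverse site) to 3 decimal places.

0.003

Community X: N=166, proportions 0.13253, 0.21084, 0.18072, 0.18675, 0.1747, 0.11446, giving 1−D = 0.82683 (working shown to 5 dp, full precision carried).
Community Y: N=79, proportions 0.17722, 0.17722, 0.16456, 0.12658, 0.20253, 0.1519, giving 1−D = 0.83000.
Difference = |0.82683 − 0.83000| = 0.00317, i.e. 0.003 to 3 decimal places.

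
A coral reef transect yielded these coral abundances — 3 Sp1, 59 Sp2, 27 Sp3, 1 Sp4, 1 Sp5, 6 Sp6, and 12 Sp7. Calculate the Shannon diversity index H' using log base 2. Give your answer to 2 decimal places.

1.83

Total N = 3+59+27+1+1+6+12 = 109, so the proportions are 0.0275, 0.5413, 0.2477, 0.0092, 0.0092, 0.055, 0.1101 (working shown to 4 dp, full precision carried).
Each pᵢ log₂ pᵢ term: 0.0275×(-5.1832)=-0.1427, 0.5413×(-0.8855)=-0.4793, 0.2477×(-2.0133)=-0.4987, 0.0092×(-6.7682)=-0.0621, 0.0092×(-6.7682)=-0.0621, 0.055×(-4.1832)=-0.2303, 0.1101×(-3.1832)=-0.3504.
Sum = -1.8256, so H' = 1.83.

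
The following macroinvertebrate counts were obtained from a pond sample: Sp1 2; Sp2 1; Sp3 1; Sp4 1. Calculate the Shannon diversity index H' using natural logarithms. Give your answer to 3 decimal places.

Total N = 2+1+1+1 = 5, so the proportions are 0.4, 0.2, 0.2, 0.2 (working shown to 5 dp, full precision carried).
Each pᵢ ln pᵢ term: 0.4×(-0.91629)=-0.36652, 0.2×(-1.60944)=-0.32189, 0.2×(-1.60944)=-0.32189, 0.2×(-1.60944)=-0.32189.
Sum = -1.33218, so H' = 1.332.

1.332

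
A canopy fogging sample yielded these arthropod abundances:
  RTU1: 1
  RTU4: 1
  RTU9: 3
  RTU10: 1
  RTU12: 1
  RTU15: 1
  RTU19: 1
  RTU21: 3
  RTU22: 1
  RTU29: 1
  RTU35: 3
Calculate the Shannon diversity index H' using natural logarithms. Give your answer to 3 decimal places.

2.252

Total N = 1+1+3+1+1+1+1+3+1+1+3 = 17, so the proportions are 0.05882, 0.05882, 0.17647, 0.05882, 0.05882, 0.05882, 0.05882, 0.17647, 0.05882, 0.05882, 0.17647 (working shown to 5 dp, full precision carried).
Each pᵢ ln pᵢ term: 0.05882×(-2.83321)=-0.16666, 0.05882×(-2.83321)=-0.16666, 0.17647×(-1.73460)=-0.30611, 0.05882×(-2.83321)=-0.16666, 0.05882×(-2.83321)=-0.16666, 0.05882×(-2.83321)=-0.16666, 0.05882×(-2.83321)=-0.16666, 0.17647×(-1.73460)=-0.30611, 0.05882×(-2.83321)=-0.16666, 0.05882×(-2.83321)=-0.16666, 0.17647×(-1.73460)=-0.30611.
Sum = -2.25160, so H' = 2.252.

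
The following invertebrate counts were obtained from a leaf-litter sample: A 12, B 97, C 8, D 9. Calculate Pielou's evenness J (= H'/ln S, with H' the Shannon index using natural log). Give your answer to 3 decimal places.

0.569

Total N = 12+97+8+9 = 126, so the proportions are 0.09524, 0.76984, 0.06349, 0.07143 (working shown to 5 dp, full precision carried).
H' = −Σ pᵢ ln pᵢ = −((-0.22394) + (-0.20137) + (-0.17504) + (-0.18850)) = 0.78885.
With S = 4 species, ln S = 1.38629, so J = 0.78885/1.38629 = 0.56904, i.e. 0.569 to 3 decimal places.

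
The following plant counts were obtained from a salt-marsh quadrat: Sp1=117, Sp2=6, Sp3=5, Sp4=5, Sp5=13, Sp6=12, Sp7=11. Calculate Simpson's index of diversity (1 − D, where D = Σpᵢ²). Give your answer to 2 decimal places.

Total N = 117+6+5+5+13+12+11 = 169, so the proportions are 0.6923, 0.0355, 0.0296, 0.0296, 0.0769, 0.071, 0.0651 (working shown to 4 dp, full precision carried).
D = 0.6923² + 0.0355² + 0.0296² + 0.0296² + 0.0769² + 0.071² + 0.0651² = 0.4793 + 0.0013 + 0.0009 + 0.0009 + 0.0059 + 0.0050 + 0.0042 = 0.4975.
So 1 − D = 0.5025, i.e. 0.50 to 2 decimal places.

0.50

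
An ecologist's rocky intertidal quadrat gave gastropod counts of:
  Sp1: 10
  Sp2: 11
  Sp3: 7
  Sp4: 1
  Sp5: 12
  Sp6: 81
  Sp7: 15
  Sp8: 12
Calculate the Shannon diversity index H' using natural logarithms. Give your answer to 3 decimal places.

Total N = 10+11+7+1+12+81+15+12 = 149, so the proportions are 0.06711, 0.07383, 0.04698, 0.00671, 0.08054, 0.54362, 0.10067, 0.08054 (working shown to 5 dp, full precision carried).
Each pᵢ ln pᵢ term: 0.06711×(-2.70136)=-0.18130, 0.07383×(-2.60605)=-0.19239, 0.04698×(-3.05804)=-0.14367, 0.00671×(-5.00395)=-0.03358, 0.08054×(-2.51904)=-0.20288, 0.54362×(-0.60950)=-0.33134, 0.10067×(-2.29590)=-0.23113, 0.08054×(-2.51904)=-0.20288.
Sum = -1.51916, so H' = 1.519.

1.519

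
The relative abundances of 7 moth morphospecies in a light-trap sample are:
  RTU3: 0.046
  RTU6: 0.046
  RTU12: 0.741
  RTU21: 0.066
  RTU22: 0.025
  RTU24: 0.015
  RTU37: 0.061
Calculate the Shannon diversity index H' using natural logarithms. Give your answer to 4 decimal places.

Each pᵢ ln pᵢ term (working shown to 6 dp, full precision carried): 0.046×(-3.079114)=-0.141639, 0.046×(-3.079114)=-0.141639, 0.741×(-0.299755)=-0.222118, 0.066×(-2.718101)=-0.179395, 0.025×(-3.688879)=-0.092222, 0.015×(-4.199705)=-0.062996, 0.061×(-2.796881)=-0.170610.
Sum = -1.010619, so H' = 1.0106.

1.0106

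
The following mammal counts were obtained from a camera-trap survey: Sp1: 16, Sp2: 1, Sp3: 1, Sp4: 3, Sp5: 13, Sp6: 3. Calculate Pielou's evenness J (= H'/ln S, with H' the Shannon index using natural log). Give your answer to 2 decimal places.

0.74

Total N = 16+1+1+3+13+3 = 37, so the proportions are 0.4324, 0.027, 0.027, 0.0811, 0.3514, 0.0811 (working shown to 4 dp, full precision carried).
H' = −Σ pᵢ ln pᵢ = −((-0.3625) + (-0.0976) + (-0.0976) + (-0.2037) + (-0.3675) + (-0.2037)) = 1.3326.
With S = 6 species, ln S = 1.7918, so J = 1.3326/1.7918 = 0.7437, i.e. 0.74 to 2 decimal places.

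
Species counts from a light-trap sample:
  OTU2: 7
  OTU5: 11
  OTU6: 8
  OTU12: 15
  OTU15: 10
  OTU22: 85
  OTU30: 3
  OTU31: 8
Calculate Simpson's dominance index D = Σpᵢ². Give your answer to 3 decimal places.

Total N = 7+11+8+15+10+85+3+8 = 147, so the proportions are 0.04762, 0.07483, 0.05442, 0.10204, 0.06803, 0.57823, 0.02041, 0.05442 (working shown to 5 dp, full precision carried).
D = 0.04762² + 0.07483² + 0.05442² + 0.10204² + 0.06803² + 0.57823² + 0.02041² + 0.05442² = 0.00227 + 0.00560 + 0.00296 + 0.01041 + 0.00463 + 0.33435 + 0.00042 + 0.00296 = 0.36360.
To 3 decimal places, D = 0.364.

0.364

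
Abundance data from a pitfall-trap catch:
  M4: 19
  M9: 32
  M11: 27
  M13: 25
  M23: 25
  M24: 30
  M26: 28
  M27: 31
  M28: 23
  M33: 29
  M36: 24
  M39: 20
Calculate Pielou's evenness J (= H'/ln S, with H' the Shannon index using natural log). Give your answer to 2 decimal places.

Total N = 19+32+27+25+25+30+28+31+23+29+24+20 = 313, so the proportions are 0.0607, 0.1022, 0.0863, 0.0799, 0.0799, 0.0958, 0.0895, 0.099, 0.0735, 0.0927, 0.0767, 0.0639 (working shown to 4 dp, full precision carried).
H' = −Σ pᵢ ln pᵢ = −((-0.1701) + (-0.2331) + (-0.2114) + (-0.2019) + (-0.2019) + (-0.2248) + (-0.2159) + (-0.2290) + (-0.1918) + (-0.2204) + (-0.1969) + (-0.1757)) = 2.4730.
With S = 12 species, ln S = 2.4849, so J = 2.4730/2.4849 = 0.9952, i.e. 1.00 to 2 decimal places.

1.00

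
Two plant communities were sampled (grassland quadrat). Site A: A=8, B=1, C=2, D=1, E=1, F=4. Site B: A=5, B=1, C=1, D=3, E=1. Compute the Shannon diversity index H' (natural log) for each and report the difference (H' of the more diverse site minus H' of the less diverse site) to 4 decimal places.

Site A: N=17, proportions 0.470588, 0.058824, 0.117647, 0.058824, 0.058824, 0.235294, giving H' = 1.446919 (working shown to 6 dp, full precision carried).
Site B: N=11, proportions 0.454545, 0.090909, 0.090909, 0.272727, 0.090909, giving H' = 1.366711.
Difference = |1.446919 − 1.366711| = 0.080208, i.e. 0.0802 to 4 decimal places.

0.0802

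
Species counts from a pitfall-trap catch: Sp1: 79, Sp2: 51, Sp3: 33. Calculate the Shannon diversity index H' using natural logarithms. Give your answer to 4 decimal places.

1.0380

Total N = 79+51+33 = 163, so the proportions are 0.484663, 0.312883, 0.202454 (working shown to 6 dp, full precision carried).
Each pᵢ ln pᵢ term: 0.484663×(-0.724302)=-0.351042, 0.312883×(-1.161925)=-0.363547, 0.202454×(-1.597243)=-0.323368.
Sum = -1.037957, so H' = 1.0380.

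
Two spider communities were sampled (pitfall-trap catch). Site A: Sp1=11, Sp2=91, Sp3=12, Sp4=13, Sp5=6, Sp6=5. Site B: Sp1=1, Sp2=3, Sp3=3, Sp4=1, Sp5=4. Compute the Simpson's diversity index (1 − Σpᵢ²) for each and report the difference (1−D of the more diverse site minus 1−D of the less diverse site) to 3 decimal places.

0.211

Site A: N=138, proportions 0.07971, 0.65942, 0.08696, 0.0942, 0.04348, 0.03623, giving 1−D = 0.53917 (working shown to 5 dp, full precision carried).
Site B: N=12, proportions 0.08333, 0.25, 0.25, 0.08333, 0.33333, giving 1−D = 0.75000.
Difference = |0.53917 − 0.75000| = 0.21083, i.e. 0.211 to 3 decimal places.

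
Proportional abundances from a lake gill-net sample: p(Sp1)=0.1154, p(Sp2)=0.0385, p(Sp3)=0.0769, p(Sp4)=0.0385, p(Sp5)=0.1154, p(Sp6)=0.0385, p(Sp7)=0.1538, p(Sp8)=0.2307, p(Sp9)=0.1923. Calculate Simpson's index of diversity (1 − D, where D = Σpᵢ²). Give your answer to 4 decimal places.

D = 0.1154² + 0.0385² + 0.0769² + 0.0385² + 0.1154² + 0.0385² + 0.1538² + 0.2307² + 0.1923² = 0.0133172 + 0.0014823 + 0.0059136 + 0.0014823 + 0.0133172 + 0.0014823 + 0.0236544 + 0.0532225 + 0.0369793 = 0.1508509 (working shown to 7 dp, full precision carried).
So 1 − D = 0.8491491, i.e. 0.8491 to 4 decimal places.

0.8491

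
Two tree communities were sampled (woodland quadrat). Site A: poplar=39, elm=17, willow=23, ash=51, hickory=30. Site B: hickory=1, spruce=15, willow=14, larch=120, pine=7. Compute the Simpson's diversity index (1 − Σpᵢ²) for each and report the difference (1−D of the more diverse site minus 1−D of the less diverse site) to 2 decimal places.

0.38

Site A: N=160, proportions 0.2437, 0.1062, 0.1437, 0.3187, 0.1875, giving 1−D = 0.7719 (working shown to 4 dp, full precision carried).
Site B: N=157, proportions 0.0064, 0.0955, 0.0892, 0.7643, 0.0446, giving 1−D = 0.3967.
Difference = |0.7719 − 0.3967| = 0.3752, i.e. 0.38 to 2 decimal places.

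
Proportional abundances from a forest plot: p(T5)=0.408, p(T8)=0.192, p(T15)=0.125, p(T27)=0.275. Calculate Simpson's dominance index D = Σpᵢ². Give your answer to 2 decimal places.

0.29

D = 0.408² + 0.192² + 0.125² + 0.275² = 0.1665 + 0.0369 + 0.0156 + 0.0756 = 0.2946 (working shown to 4 dp, full precision carried).
To 2 decimal places, D = 0.29.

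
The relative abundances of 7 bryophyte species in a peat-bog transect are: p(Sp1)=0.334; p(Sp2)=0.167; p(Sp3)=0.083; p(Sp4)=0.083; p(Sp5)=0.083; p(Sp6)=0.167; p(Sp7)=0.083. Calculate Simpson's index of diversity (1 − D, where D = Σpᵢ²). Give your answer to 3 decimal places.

0.805

D = 0.334² + 0.167² + 0.083² + 0.083² + 0.083² + 0.167² + 0.083² = 0.11156 + 0.02789 + 0.00689 + 0.00689 + 0.00689 + 0.02789 + 0.00689 = 0.19489 (working shown to 5 dp, full precision carried).
So 1 − D = 0.80511, i.e. 0.805 to 3 decimal places.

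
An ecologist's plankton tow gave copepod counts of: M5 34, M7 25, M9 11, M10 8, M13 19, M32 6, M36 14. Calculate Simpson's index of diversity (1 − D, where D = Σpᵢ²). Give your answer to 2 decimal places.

0.81

Total N = 34+25+11+8+19+6+14 = 117, so the proportions are 0.2906, 0.2137, 0.094, 0.0684, 0.1624, 0.0513, 0.1197 (working shown to 4 dp, full precision carried).
D = 0.2906² + 0.2137² + 0.094² + 0.0684² + 0.1624² + 0.0513² + 0.1197² = 0.0844 + 0.0457 + 0.0088 + 0.0047 + 0.0264 + 0.0026 + 0.0143 = 0.1869.
So 1 − D = 0.8131, i.e. 0.81 to 2 decimal places.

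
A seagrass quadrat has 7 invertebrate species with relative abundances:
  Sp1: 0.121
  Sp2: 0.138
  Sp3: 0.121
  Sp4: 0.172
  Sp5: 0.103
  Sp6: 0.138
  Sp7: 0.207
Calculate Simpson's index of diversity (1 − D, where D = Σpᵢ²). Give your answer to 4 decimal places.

0.8496

D = 0.121² + 0.138² + 0.121² + 0.172² + 0.103² + 0.138² + 0.207² = 0.014641 + 0.019044 + 0.014641 + 0.029584 + 0.010609 + 0.019044 + 0.042849 = 0.150412 (working shown to 6 dp, full precision carried).
So 1 − D = 0.849588, i.e. 0.8496 to 4 decimal places.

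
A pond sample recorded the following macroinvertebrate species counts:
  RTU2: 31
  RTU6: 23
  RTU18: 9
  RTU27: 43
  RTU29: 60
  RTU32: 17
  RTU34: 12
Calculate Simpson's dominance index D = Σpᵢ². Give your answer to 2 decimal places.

0.20

Total N = 31+23+9+43+60+17+12 = 195, so the proportions are 0.159, 0.1179, 0.0462, 0.2205, 0.3077, 0.0872, 0.0615 (working shown to 4 dp, full precision carried).
D = 0.159² + 0.1179² + 0.0462² + 0.2205² + 0.3077² + 0.0872² + 0.0615² = 0.0253 + 0.0139 + 0.0021 + 0.0486 + 0.0947 + 0.0076 + 0.0038 = 0.1960.
To 2 decimal places, D = 0.20.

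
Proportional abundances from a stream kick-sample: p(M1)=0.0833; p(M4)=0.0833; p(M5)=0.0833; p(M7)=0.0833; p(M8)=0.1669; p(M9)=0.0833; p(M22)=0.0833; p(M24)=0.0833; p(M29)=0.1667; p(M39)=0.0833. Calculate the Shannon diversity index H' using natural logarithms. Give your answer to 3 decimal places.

Each pᵢ ln pᵢ term (working shown to 5 dp, full precision carried): 0.0833×(-2.48531)=-0.20703, 0.0833×(-2.48531)=-0.20703, 0.0833×(-2.48531)=-0.20703, 0.0833×(-2.48531)=-0.20703, 0.1669×(-1.79036)=-0.29881, 0.0833×(-2.48531)=-0.20703, 0.0833×(-2.48531)=-0.20703, 0.0833×(-2.48531)=-0.20703, 0.1667×(-1.79156)=-0.29865, 0.0833×(-2.48531)=-0.20703.
Sum = -2.25367, so H' = 2.254.

2.254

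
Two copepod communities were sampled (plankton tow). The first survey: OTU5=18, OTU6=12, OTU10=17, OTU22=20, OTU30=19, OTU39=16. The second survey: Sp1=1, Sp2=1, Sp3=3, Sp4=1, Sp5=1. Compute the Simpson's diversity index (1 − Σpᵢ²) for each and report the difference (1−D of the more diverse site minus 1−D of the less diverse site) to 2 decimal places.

0.09

The first survey: N=102, proportions 0.1765, 0.1176, 0.1667, 0.1961, 0.1863, 0.1569, giving 1−D = 0.8295 (working shown to 4 dp, full precision carried).
The second survey: N=7, proportions 0.1429, 0.1429, 0.4286, 0.1429, 0.1429, giving 1−D = 0.7347.
Difference = |0.8295 − 0.7347| = 0.0948, i.e. 0.09 to 2 decimal places.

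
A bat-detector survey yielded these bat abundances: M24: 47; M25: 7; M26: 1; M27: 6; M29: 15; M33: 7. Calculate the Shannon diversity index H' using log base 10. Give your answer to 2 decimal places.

0.56

Total N = 47+7+1+6+15+7 = 83, so the proportions are 0.5663, 0.0843, 0.012, 0.0723, 0.1807, 0.0843 (working shown to 4 dp, full precision carried).
Each pᵢ log₁₀ pᵢ term: 0.5663×(-0.2470)=-0.1399, 0.0843×(-1.0740)=-0.0906, 0.012×(-1.9191)=-0.0231, 0.0723×(-1.1409)=-0.0825, 0.1807×(-0.7430)=-0.1343, 0.0843×(-1.0740)=-0.0906.
Sum = -0.5609, so H' = 0.56.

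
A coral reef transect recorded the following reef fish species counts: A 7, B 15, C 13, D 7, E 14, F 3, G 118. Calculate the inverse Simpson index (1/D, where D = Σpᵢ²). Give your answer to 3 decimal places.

Total N = 7+15+13+7+14+3+118 = 177, so the proportions are 0.039548, 0.084746, 0.073446, 0.039548, 0.079096, 0.016949, 0.666667 (working shown to 6 dp, full precision carried).
D = 0.039548² + 0.084746² + 0.073446² + 0.039548² + 0.079096² + 0.016949² + 0.666667² = 0.001564 + 0.007182 + 0.005394 + 0.001564 + 0.006256 + 0.000287 + 0.444444 = 0.466692.
So 1/D = 2.14274, i.e. 2.143 to 3 decimal places.

2.143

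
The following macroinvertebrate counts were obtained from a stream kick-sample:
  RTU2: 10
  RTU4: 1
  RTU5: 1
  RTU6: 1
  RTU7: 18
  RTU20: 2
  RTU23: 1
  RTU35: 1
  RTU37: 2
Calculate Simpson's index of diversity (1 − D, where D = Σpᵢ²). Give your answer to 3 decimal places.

0.681

Total N = 10+1+1+1+18+2+1+1+2 = 37, so the proportions are 0.27027, 0.02703, 0.02703, 0.02703, 0.48649, 0.05405, 0.02703, 0.02703, 0.05405 (working shown to 5 dp, full precision carried).
D = 0.27027² + 0.02703² + 0.02703² + 0.02703² + 0.48649² + 0.05405² + 0.02703² + 0.02703² + 0.05405² = 0.07305 + 0.00073 + 0.00073 + 0.00073 + 0.23667 + 0.00292 + 0.00073 + 0.00073 + 0.00292 = 0.31921.
So 1 − D = 0.68079, i.e. 0.681 to 3 decimal places.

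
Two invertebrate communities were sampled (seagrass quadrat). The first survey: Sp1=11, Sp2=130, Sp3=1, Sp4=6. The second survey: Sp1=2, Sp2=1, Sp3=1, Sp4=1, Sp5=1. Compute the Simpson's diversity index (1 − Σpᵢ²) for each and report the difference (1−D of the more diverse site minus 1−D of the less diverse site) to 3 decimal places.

The first survey: N=148, proportions 0.07432, 0.87838, 0.00676, 0.04054, giving 1−D = 0.22124 (working shown to 5 dp, full precision carried).
The second survey: N=6, proportions 0.33333, 0.16667, 0.16667, 0.16667, 0.16667, giving 1−D = 0.77778.
Difference = |0.22124 − 0.77778| = 0.55654, i.e. 0.557 to 3 decimal places.

0.557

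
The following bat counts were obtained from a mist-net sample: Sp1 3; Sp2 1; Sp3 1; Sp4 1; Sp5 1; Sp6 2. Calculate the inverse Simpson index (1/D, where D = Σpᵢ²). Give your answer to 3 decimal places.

Total N = 3+1+1+1+1+2 = 9, so the proportions are 0.3333333, 0.1111111, 0.1111111, 0.1111111, 0.1111111, 0.2222222 (working shown to 7 dp, full precision carried).
D = 0.3333333² + 0.1111111² + 0.1111111² + 0.1111111² + 0.1111111² + 0.2222222² = 0.1111111 + 0.0123457 + 0.0123457 + 0.0123457 + 0.0123457 + 0.0493827 = 0.2098765.
So 1/D = 4.76471, i.e. 4.765 to 3 decimal places.

4.765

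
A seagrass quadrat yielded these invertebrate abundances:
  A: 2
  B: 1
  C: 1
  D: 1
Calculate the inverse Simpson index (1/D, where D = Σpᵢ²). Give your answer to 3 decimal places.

Total N = 2+1+1+1 = 5, so the proportions are 0.4, 0.2, 0.2, 0.2 (working shown to 7 dp, full precision carried).
D = 0.4² + 0.2² + 0.2² + 0.2² = 0.1600000 + 0.0400000 + 0.0400000 + 0.0400000 = 0.2800000.
So 1/D = 3.57143, i.e. 3.571 to 3 decimal places.

3.571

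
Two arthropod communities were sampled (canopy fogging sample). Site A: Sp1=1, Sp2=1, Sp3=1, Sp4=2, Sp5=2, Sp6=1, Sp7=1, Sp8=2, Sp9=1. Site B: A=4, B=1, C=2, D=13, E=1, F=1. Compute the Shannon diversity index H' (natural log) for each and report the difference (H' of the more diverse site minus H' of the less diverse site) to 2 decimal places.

Site A: N=12, proportions 0.0833, 0.0833, 0.0833, 0.1667, 0.1667, 0.0833, 0.0833, 0.1667, 0.0833, giving H' = 2.1383 (working shown to 4 dp, full precision carried).
Site B: N=22, proportions 0.1818, 0.0455, 0.0909, 0.5909, 0.0455, 0.0455, giving H' = 1.2603.
Difference = |2.1383 − 1.2603| = 0.8780, i.e. 0.88 to 2 decimal places.

0.88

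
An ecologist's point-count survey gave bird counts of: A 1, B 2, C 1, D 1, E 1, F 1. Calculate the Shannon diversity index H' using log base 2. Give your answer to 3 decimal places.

2.522

Total N = 1+2+1+1+1+1 = 7, so the proportions are 0.14286, 0.28571, 0.14286, 0.14286, 0.14286, 0.14286 (working shown to 5 dp, full precision carried).
Each pᵢ log₂ pᵢ term: 0.14286×(-2.80735)=-0.40105, 0.28571×(-1.80735)=-0.51639, 0.14286×(-2.80735)=-0.40105, 0.14286×(-2.80735)=-0.40105, 0.14286×(-2.80735)=-0.40105, 0.14286×(-2.80735)=-0.40105.
Sum = -2.52164, so H' = 2.522.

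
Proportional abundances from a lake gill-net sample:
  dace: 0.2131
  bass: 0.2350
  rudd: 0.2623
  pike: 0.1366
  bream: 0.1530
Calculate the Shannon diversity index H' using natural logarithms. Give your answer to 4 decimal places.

1.5800

Each pᵢ ln pᵢ term (working shown to 6 dp, full precision carried): 0.2131×(-1.545994)=-0.329451, 0.235×(-1.448170)=-0.340320, 0.2623×(-1.338266)=-0.351027, 0.1366×(-1.990698)=-0.271929, 0.153×(-1.877317)=-0.287230.
Sum = -1.579957, so H' = 1.5800.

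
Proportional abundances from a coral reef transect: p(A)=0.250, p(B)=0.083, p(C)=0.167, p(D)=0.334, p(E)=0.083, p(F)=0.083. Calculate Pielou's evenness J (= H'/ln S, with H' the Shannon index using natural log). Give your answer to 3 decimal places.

H' = −Σ pᵢ ln pᵢ = −((-0.34657) + (-0.20658) + (-0.29889) + (-0.36627) + (-0.20658) + (-0.20658)) = 1.63147 (working shown to 5 dp, full precision carried).
With S = 6 species, ln S = 1.79176, so J = 1.63147/1.79176 = 0.91054, i.e. 0.911 to 3 decimal places.

0.911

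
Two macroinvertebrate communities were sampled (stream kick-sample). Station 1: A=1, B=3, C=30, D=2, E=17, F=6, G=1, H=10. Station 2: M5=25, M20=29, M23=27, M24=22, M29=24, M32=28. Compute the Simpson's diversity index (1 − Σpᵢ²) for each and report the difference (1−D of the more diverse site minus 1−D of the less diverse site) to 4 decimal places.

0.1054

Station 1: N=70, proportions 0.01428571, 0.04285714, 0.42857143, 0.02857143, 0.24285714, 0.08571429, 0.01428571, 0.14285714, giving 1−D = 0.72653061 (working shown to 8 dp, full precision carried).
Station 2: N=155, proportions 0.16129032, 0.18709677, 0.17419355, 0.14193548, 0.15483871, 0.18064516, giving 1−D = 0.83188345.
Difference = |0.72653061 − 0.83188345| = 0.10535284, i.e. 0.1054 to 4 decimal places.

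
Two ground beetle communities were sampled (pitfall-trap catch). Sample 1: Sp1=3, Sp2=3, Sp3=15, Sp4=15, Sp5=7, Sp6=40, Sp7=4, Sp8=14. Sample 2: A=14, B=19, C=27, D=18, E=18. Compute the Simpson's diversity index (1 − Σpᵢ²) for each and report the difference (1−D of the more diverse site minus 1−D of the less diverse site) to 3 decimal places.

Sample 1: N=101, proportions 0.0297, 0.0297, 0.14851, 0.14851, 0.06931, 0.39604, 0.0396, 0.13861, giving 1−D = 0.77169 (working shown to 5 dp, full precision carried).
Sample 2: N=96, proportions 0.14583, 0.19792, 0.28125, 0.1875, 0.1875, giving 1−D = 0.79015.
Difference = |0.77169 − 0.79015| = 0.01846, i.e. 0.018 to 3 decimal places.

0.018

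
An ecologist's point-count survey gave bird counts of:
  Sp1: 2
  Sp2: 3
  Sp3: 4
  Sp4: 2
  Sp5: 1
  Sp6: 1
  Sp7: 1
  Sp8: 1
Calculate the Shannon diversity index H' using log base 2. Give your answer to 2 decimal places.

Total N = 2+3+4+2+1+1+1+1 = 15, so the proportions are 0.1333, 0.2, 0.2667, 0.1333, 0.0667, 0.0667, 0.0667, 0.0667 (working shown to 4 dp, full precision carried).
Each pᵢ log₂ pᵢ term: 0.1333×(-2.9069)=-0.3876, 0.2×(-2.3219)=-0.4644, 0.2667×(-1.9069)=-0.5085, 0.1333×(-2.9069)=-0.3876, 0.0667×(-3.9069)=-0.2605, 0.0667×(-3.9069)=-0.2605, 0.0667×(-3.9069)=-0.2605, 0.0667×(-3.9069)=-0.2605.
Sum = -2.7899, so H' = 2.79.

2.79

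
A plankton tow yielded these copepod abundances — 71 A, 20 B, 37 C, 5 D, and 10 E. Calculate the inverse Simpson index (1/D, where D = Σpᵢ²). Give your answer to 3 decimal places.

Total N = 71+20+37+5+10 = 143, so the proportions are 0.496503, 0.13986, 0.258741, 0.034965, 0.06993 (working shown to 6 dp, full precision carried).
D = 0.496503² + 0.13986² + 0.258741² + 0.034965² + 0.06993² = 0.246516 + 0.019561 + 0.066947 + 0.001223 + 0.004890 = 0.339136.
So 1/D = 2.94867, i.e. 2.949 to 3 decimal places.

2.949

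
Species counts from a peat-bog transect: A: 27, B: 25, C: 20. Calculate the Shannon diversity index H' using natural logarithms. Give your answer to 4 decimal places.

Total N = 27+25+20 = 72, so the proportions are 0.375, 0.347222, 0.277778 (working shown to 6 dp, full precision carried).
Each pᵢ ln pᵢ term: 0.375×(-0.980829)=-0.367811, 0.347222×(-1.057790)=-0.367288, 0.277778×(-1.280934)=-0.355815.
Sum = -1.090914, so H' = 1.0909.

1.0909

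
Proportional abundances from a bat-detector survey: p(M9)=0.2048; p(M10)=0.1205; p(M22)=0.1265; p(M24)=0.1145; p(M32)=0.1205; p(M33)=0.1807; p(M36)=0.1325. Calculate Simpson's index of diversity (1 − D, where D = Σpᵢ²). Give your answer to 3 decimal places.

D = 0.2048² + 0.1205² + 0.1265² + 0.1145² + 0.1205² + 0.1807² + 0.1325² = 0.04194 + 0.01452 + 0.01600 + 0.01311 + 0.01452 + 0.03265 + 0.01756 = 0.15030 (working shown to 5 dp, full precision carried).
So 1 − D = 0.84970, i.e. 0.850 to 3 decimal places.

0.850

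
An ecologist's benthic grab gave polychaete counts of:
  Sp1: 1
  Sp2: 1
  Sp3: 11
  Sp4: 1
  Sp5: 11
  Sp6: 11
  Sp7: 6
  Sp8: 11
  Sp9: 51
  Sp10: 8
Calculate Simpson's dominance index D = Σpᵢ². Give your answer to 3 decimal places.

0.254

Total N = 1+1+11+1+11+11+6+11+51+8 = 112, so the proportions are 0.00893, 0.00893, 0.09821, 0.00893, 0.09821, 0.09821, 0.05357, 0.09821, 0.45536, 0.07143 (working shown to 5 dp, full precision carried).
D = 0.00893² + 0.00893² + 0.09821² + 0.00893² + 0.09821² + 0.09821² + 0.05357² + 0.09821² + 0.45536² + 0.07143² = 0.00008 + 0.00008 + 0.00965 + 0.00008 + 0.00965 + 0.00965 + 0.00287 + 0.00965 + 0.20735 + 0.00510 = 0.25415.
To 3 decimal places, D = 0.254.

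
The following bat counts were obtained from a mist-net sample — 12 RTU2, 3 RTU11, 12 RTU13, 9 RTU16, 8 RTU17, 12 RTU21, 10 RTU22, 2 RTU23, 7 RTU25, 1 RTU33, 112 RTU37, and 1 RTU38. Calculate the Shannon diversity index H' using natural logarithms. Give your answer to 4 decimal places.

1.5610

Total N = 12+3+12+9+8+12+10+2+7+1+112+1 = 189, so the proportions are 0.063492, 0.015873, 0.063492, 0.047619, 0.042328, 0.063492, 0.05291, 0.010582, 0.037037, 0.005291, 0.592593, 0.005291 (working shown to 6 dp, full precision carried).
Each pᵢ ln pᵢ term: 0.063492×(-2.756840)=-0.175037, 0.015873×(-4.143135)=-0.065764, 0.063492×(-2.756840)=-0.175037, 0.047619×(-3.044522)=-0.144977, 0.042328×(-3.162305)=-0.133854, 0.063492×(-2.756840)=-0.175037, 0.05291×(-2.939162)=-0.155511, 0.010582×(-4.548600)=-0.048133, 0.037037×(-3.295837)=-0.122068, 0.005291×(-5.241747)=-0.027734, 0.592593×(-0.523248)=-0.310073, 0.005291×(-5.241747)=-0.027734.
Sum = -1.560962, so H' = 1.5610.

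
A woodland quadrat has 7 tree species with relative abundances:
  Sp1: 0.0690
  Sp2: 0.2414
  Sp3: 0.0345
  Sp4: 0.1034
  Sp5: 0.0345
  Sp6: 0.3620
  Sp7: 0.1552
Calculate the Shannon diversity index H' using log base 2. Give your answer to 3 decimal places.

Each pᵢ log₂ pᵢ term (working shown to 5 dp, full precision carried): 0.069×(-3.85726)=-0.26615, 0.2414×(-2.05050)=-0.49499, 0.0345×(-4.85726)=-0.16758, 0.1034×(-3.27369)=-0.33850, 0.0345×(-4.85726)=-0.16758, 0.362×(-1.46594)=-0.53067, 0.1552×(-2.68780)=-0.41715.
Sum = -2.38261, so H' = 2.383.

2.383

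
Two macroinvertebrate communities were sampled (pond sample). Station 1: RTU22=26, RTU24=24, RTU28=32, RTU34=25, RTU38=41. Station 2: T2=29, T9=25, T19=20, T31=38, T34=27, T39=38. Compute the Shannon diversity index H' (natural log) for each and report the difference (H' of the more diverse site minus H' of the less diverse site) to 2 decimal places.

Station 1: N=148, proportions 0.1757, 0.1622, 0.2162, 0.1689, 0.277, giving H' = 1.5876 (working shown to 4 dp, full precision carried).
Station 2: N=177, proportions 0.1638, 0.1412, 0.113, 0.2147, 0.1525, 0.2147, giving H' = 1.7666.
Difference = |1.5876 − 1.7666| = 0.1790, i.e. 0.18 to 2 decimal places.

0.18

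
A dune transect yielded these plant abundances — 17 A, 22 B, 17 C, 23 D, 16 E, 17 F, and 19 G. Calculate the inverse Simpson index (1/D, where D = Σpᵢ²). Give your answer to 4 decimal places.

6.8726

Total N = 17+22+17+23+16+17+19 = 131, so the proportions are 0.12977099, 0.16793893, 0.12977099, 0.17557252, 0.1221374, 0.12977099, 0.14503817 (working shown to 8 dp, full precision carried).
D = 0.12977099² + 0.16793893² + 0.12977099² + 0.17557252² + 0.1221374² + 0.12977099² + 0.14503817² = 0.01684051 + 0.02820348 + 0.01684051 + 0.03082571 + 0.01491755 + 0.01684051 + 0.02103607 = 0.14550434.
So 1/D = 6.872647, i.e. 6.8726 to 4 decimal places.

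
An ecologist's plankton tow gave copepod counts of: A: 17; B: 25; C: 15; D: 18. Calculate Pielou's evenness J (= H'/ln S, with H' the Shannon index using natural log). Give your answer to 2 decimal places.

Total N = 17+25+15+18 = 75, so the proportions are 0.2267, 0.3333, 0.2, 0.24 (working shown to 4 dp, full precision carried).
H' = −Σ pᵢ ln pᵢ = −((-0.3364) + (-0.3662) + (-0.3219) + (-0.3425)) = 1.3670.
With S = 4 species, ln S = 1.3863, so J = 1.3670/1.3863 = 0.9861, i.e. 0.99 to 2 decimal places.

0.99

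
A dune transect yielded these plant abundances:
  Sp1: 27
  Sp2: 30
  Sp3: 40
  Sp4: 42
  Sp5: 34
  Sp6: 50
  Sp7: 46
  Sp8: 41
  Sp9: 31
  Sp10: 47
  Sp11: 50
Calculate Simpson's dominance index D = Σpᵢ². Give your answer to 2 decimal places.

Total N = 27+30+40+42+34+50+46+41+31+47+50 = 438, so the proportions are 0.0616, 0.0685, 0.0913, 0.0959, 0.0776, 0.1142, 0.105, 0.0936, 0.0708, 0.1073, 0.1142 (working shown to 4 dp, full precision carried).
D = 0.0616² + 0.0685² + 0.0913² + 0.0959² + 0.0776² + 0.1142² + 0.105² + 0.0936² + 0.0708² + 0.1073² + 0.1142² = 0.0038 + 0.0047 + 0.0083 + 0.0092 + 0.0060 + 0.0130 + 0.0110 + 0.0088 + 0.0050 + 0.0115 + 0.0130 = 0.0944.
To 2 decimal places, D = 0.09.

0.09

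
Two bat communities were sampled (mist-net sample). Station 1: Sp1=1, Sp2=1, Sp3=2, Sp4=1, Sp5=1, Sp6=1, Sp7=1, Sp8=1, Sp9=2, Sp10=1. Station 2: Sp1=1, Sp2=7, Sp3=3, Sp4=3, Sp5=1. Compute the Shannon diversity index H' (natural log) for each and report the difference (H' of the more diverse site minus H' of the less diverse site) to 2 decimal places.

Station 1: N=12, proportions 0.083333, 0.083333, 0.166667, 0.083333, 0.083333, 0.083333, 0.083333, 0.083333, 0.166667, 0.083333, giving H' = 2.253858 (working shown to 6 dp, full precision carried).
Station 2: N=15, proportions 0.066667, 0.466667, 0.2, 0.2, 0.066667, giving H' = 1.360514.
Difference = |2.253858 − 1.360514| = 0.893344, i.e. 0.89 to 2 decimal places.

0.89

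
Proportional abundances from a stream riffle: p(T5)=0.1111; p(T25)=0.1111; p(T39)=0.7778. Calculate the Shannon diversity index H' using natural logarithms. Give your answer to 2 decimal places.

0.68

Each pᵢ ln pᵢ term (working shown to 4 dp, full precision carried): 0.1111×(-2.1973)=-0.2441, 0.1111×(-2.1973)=-0.2441, 0.7778×(-0.2513)=-0.1955.
Sum = -0.6837, so H' = 0.68.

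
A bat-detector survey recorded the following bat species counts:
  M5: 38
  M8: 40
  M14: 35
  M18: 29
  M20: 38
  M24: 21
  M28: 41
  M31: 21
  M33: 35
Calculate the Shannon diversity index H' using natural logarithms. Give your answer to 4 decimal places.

Total N = 38+40+35+29+38+21+41+21+35 = 298, so the proportions are 0.127517, 0.134228, 0.11745, 0.097315, 0.127517, 0.07047, 0.137584, 0.07047, 0.11745 (working shown to 6 dp, full precision carried).
Each pᵢ ln pᵢ term: 0.127517×(-2.059507)=-0.262622, 0.134228×(-2.008214)=-0.269559, 0.11745×(-2.141745)=-0.251547, 0.097315×(-2.329798)=-0.226725, 0.127517×(-2.059507)=-0.262622, 0.07047×(-2.652571)=-0.186926, 0.137584×(-1.983521)=-0.272901, 0.07047×(-2.652571)=-0.186926, 0.11745×(-2.141745)=-0.251547.
Sum = -2.171375, so H' = 2.1714.

2.1714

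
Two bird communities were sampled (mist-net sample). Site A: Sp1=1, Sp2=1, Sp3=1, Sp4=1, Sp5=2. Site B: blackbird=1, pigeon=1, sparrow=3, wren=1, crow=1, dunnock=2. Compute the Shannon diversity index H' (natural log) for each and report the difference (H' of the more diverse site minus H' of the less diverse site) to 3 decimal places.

0.116

Site A: N=6, proportions 0.16667, 0.16667, 0.16667, 0.16667, 0.33333, giving H' = 1.56071 (working shown to 5 dp, full precision carried).
Site B: N=9, proportions 0.11111, 0.11111, 0.33333, 0.11111, 0.11111, 0.22222, giving H' = 1.67699.
Difference = |1.56071 − 1.67699| = 0.11628, i.e. 0.116 to 3 decimal places.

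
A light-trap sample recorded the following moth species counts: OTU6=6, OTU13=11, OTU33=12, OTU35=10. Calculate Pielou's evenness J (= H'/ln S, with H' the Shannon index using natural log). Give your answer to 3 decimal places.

Total N = 6+11+12+10 = 39, so the proportions are 0.15385, 0.28205, 0.30769, 0.25641 (working shown to 5 dp, full precision carried).
H' = −Σ pᵢ ln pᵢ = −((-0.28797) + (-0.35698) + (-0.36266) + (-0.34897)) = 1.35658.
With S = 4 species, ln S = 1.38629, so J = 1.35658/1.38629 = 0.97857, i.e. 0.979 to 3 decimal places.

0.979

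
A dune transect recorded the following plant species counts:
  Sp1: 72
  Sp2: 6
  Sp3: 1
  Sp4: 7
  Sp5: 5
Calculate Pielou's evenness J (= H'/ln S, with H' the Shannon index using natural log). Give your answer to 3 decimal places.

0.479

Total N = 72+6+1+7+5 = 91, so the proportions are 0.79121, 0.06593, 0.01099, 0.07692, 0.05495 (working shown to 5 dp, full precision carried).
H' = −Σ pᵢ ln pᵢ = −((-0.18530) + (-0.17928) + (-0.04957) + (-0.19730) + (-0.15942)) = 0.77087.
With S = 5 species, ln S = 1.60944, so J = 0.77087/1.60944 = 0.47897, i.e. 0.479 to 3 decimal places.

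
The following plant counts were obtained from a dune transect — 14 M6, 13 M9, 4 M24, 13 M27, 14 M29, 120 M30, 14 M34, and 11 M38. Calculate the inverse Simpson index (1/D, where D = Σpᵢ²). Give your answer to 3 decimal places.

2.665

Total N = 14+13+4+13+14+120+14+11 = 203, so the proportions are 0.068966, 0.064039, 0.019704, 0.064039, 0.068966, 0.591133, 0.068966, 0.054187 (working shown to 6 dp, full precision carried).
D = 0.068966² + 0.064039² + 0.019704² + 0.064039² + 0.068966² + 0.591133² + 0.068966² + 0.054187² = 0.004756 + 0.004101 + 0.000388 + 0.004101 + 0.004756 + 0.349438 + 0.004756 + 0.002936 = 0.375234.
So 1/D = 2.66501, i.e. 2.665 to 3 decimal places.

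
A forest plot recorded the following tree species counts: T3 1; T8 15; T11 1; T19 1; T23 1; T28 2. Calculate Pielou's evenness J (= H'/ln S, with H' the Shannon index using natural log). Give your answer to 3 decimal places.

0.583

Total N = 1+15+1+1+1+2 = 21, so the proportions are 0.04762, 0.71429, 0.04762, 0.04762, 0.04762, 0.09524 (working shown to 5 dp, full precision carried).
H' = −Σ pᵢ ln pᵢ = −((-0.14498) + (-0.24034) + (-0.14498) + (-0.14498) + (-0.14498) + (-0.22394)) = 1.04419.
With S = 6 species, ln S = 1.79176, so J = 1.04419/1.79176 = 0.58277, i.e. 0.583 to 3 decimal places.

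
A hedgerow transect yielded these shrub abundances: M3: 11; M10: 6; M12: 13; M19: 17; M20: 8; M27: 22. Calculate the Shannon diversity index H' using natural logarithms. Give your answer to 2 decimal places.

1.70

Total N = 11+6+13+17+8+22 = 77, so the proportions are 0.1429, 0.0779, 0.1688, 0.2208, 0.1039, 0.2857 (working shown to 4 dp, full precision carried).
Each pᵢ ln pᵢ term: 0.1429×(-1.9459)=-0.2780, 0.0779×(-2.5520)=-0.1989, 0.1688×(-1.7789)=-0.3003, 0.2208×(-1.5106)=-0.3335, 0.1039×(-2.2644)=-0.2353, 0.2857×(-1.2528)=-0.3579.
Sum = -1.7039, so H' = 1.70.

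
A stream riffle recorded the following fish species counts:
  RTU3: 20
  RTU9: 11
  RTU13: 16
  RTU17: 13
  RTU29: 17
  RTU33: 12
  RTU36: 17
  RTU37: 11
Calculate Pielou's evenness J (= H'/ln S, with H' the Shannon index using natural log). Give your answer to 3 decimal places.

0.989

Total N = 20+11+16+13+17+12+17+11 = 117, so the proportions are 0.17094, 0.09402, 0.13675, 0.11111, 0.1453, 0.10256, 0.1453, 0.09402 (working shown to 5 dp, full precision carried).
H' = −Σ pᵢ ln pᵢ = −((-0.30196) + (-0.22228) + (-0.27208) + (-0.24414) + (-0.28028) + (-0.23357) + (-0.28028) + (-0.22228)) = 2.05686.
With S = 8 species, ln S = 2.07944, so J = 2.05686/2.07944 = 0.98914, i.e. 0.989 to 3 decimal places.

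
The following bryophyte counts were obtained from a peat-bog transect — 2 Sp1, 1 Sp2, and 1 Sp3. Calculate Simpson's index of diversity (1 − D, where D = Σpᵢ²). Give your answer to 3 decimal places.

Total N = 2+1+1 = 4, so the proportions are 0.5, 0.25, 0.25 (working shown to 5 dp, full precision carried).
D = 0.5² + 0.25² + 0.25² = 0.25000 + 0.06250 + 0.06250 = 0.37500.
So 1 − D = 0.62500, i.e. 0.625 to 3 decimal places.

0.625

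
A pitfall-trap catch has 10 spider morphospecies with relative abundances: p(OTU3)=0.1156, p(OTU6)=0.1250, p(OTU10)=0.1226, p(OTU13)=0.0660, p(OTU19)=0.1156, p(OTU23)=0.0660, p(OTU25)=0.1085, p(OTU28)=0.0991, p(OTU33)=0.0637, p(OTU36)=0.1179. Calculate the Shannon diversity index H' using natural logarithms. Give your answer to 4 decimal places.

Each pᵢ ln pᵢ term (working shown to 6 dp, full precision carried): 0.1156×(-2.157619)=-0.249421, 0.125×(-2.079442)=-0.259930, 0.1226×(-2.098828)=-0.257316, 0.066×(-2.718101)=-0.179395, 0.1156×(-2.157619)=-0.249421, 0.066×(-2.718101)=-0.179395, 0.1085×(-2.221005)=-0.240979, 0.0991×(-2.311626)=-0.229082, 0.0637×(-2.753571)=-0.175402, 0.1179×(-2.137918)=-0.252061.
Sum = -2.272402, so H' = 2.2724.

2.2724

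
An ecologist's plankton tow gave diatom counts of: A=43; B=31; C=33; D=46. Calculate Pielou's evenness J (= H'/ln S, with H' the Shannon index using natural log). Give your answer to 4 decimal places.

Total N = 43+31+33+46 = 153, so the proportions are 0.281046, 0.202614, 0.215686, 0.300654 (working shown to 6 dp, full precision carried).
H' = −Σ pᵢ ln pᵢ = −((-0.356714) + (-0.323464) + (-0.330848) + (-0.361324)) = 1.372350.
With S = 4 species, ln S = 1.386294, so J = 1.372350/1.386294 = 0.989941, i.e. 0.9899 to 4 decimal places.

0.9899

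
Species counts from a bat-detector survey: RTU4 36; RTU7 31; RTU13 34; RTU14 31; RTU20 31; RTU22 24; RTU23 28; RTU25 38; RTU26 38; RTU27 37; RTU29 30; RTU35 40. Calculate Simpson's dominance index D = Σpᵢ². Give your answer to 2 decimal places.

Total N = 36+31+34+31+31+24+28+38+38+37+30+40 = 398, so the proportions are 0.0905, 0.0779, 0.0854, 0.0779, 0.0779, 0.0603, 0.0704, 0.0955, 0.0955, 0.093, 0.0754, 0.1005 (working shown to 4 dp, full precision carried).
D = 0.0905² + 0.0779² + 0.0854² + 0.0779² + 0.0779² + 0.0603² + 0.0704² + 0.0955² + 0.0955² + 0.093² + 0.0754² + 0.1005² = 0.0082 + 0.0061 + 0.0073 + 0.0061 + 0.0061 + 0.0036 + 0.0049 + 0.0091 + 0.0091 + 0.0086 + 0.0057 + 0.0101 = 0.0849.
To 2 decimal places, D = 0.08.

0.08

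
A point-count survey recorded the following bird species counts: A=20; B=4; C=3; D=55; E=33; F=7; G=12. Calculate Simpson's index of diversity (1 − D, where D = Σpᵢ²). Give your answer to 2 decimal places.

Total N = 20+4+3+55+33+7+12 = 134, so the proportions are 0.1493, 0.0299, 0.0224, 0.4104, 0.2463, 0.0522, 0.0896 (working shown to 4 dp, full precision carried).
D = 0.1493² + 0.0299² + 0.0224² + 0.4104² + 0.2463² + 0.0522² + 0.0896² = 0.0223 + 0.0009 + 0.0005 + 0.1685 + 0.0606 + 0.0027 + 0.0080 = 0.2635.
So 1 − D = 0.7365, i.e. 0.74 to 2 decimal places.

0.74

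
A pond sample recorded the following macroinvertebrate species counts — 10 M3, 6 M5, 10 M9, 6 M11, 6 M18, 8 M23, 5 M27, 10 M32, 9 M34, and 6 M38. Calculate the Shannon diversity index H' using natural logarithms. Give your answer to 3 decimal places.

2.271

Total N = 10+6+10+6+6+8+5+10+9+6 = 76, so the proportions are 0.13158, 0.07895, 0.13158, 0.07895, 0.07895, 0.10526, 0.06579, 0.13158, 0.11842, 0.07895 (working shown to 5 dp, full precision carried).
Each pᵢ ln pᵢ term: 0.13158×(-2.02815)=-0.26686, 0.07895×(-2.53897)=-0.20045, 0.13158×(-2.02815)=-0.26686, 0.07895×(-2.53897)=-0.20045, 0.07895×(-2.53897)=-0.20045, 0.10526×(-2.25129)=-0.23698, 0.06579×(-2.72130)=-0.17903, 0.13158×(-2.02815)=-0.26686, 0.11842×(-2.13351)=-0.25265, 0.07895×(-2.53897)=-0.20045.
Sum = -2.27103, so H' = 2.271.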